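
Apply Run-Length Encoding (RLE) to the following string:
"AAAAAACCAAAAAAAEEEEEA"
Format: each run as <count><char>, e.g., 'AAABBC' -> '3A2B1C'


Scanning runs left to right:
  i=0: run of 'A' x 6 -> '6A'
  i=6: run of 'C' x 2 -> '2C'
  i=8: run of 'A' x 7 -> '7A'
  i=15: run of 'E' x 5 -> '5E'
  i=20: run of 'A' x 1 -> '1A'

RLE = 6A2C7A5E1A


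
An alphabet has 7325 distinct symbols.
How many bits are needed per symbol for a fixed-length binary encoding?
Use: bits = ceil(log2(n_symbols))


log2(7325) = 12.8386
Bracket: 2^12 = 4096 < 7325 <= 2^13 = 8192
So ceil(log2(7325)) = 13

bits = ceil(log2(7325)) = ceil(12.8386) = 13 bits


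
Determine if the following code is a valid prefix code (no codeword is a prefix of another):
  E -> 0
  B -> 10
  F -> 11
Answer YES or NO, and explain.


Checking each pair (does one codeword prefix another?):
  E='0' vs B='10': no prefix
  E='0' vs F='11': no prefix
  B='10' vs E='0': no prefix
  B='10' vs F='11': no prefix
  F='11' vs E='0': no prefix
  F='11' vs B='10': no prefix
No violation found over all pairs.

YES -- this is a valid prefix code. No codeword is a prefix of any other codeword.


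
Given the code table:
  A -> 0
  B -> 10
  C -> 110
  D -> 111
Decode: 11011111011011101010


Decoding:
110 -> C
111 -> D
110 -> C
110 -> C
111 -> D
0 -> A
10 -> B
10 -> B


Result: CDCCDABB


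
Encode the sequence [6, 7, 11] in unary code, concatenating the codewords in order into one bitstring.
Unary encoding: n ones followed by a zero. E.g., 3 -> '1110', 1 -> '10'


Encode each number as n ones followed by a terminating 0:
  6 -> 1111110 (7 bits)
  7 -> 11111110 (8 bits)
  11 -> 111111111110 (12 bits)
Total length = 7 + 8 + 12 = 27 bits.

Unary([6, 7, 11]) = 111111011111110111111111110 (27 bits)


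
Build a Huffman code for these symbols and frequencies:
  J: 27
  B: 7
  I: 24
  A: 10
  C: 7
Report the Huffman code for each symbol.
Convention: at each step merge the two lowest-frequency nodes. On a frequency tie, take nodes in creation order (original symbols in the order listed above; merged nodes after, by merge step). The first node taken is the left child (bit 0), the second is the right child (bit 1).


Huffman tree construction:
Step 1: Merge B(7) + C(7) = 14
Step 2: Merge A(10) + (B+C)(14) = 24
Step 3: Merge I(24) + (A+(B+C))(24) = 48
Step 4: Merge J(27) + (I+(A+(B+C)))(48) = 75
Read each symbol's code off the tree from the root (left child = 0, right child = 1).

Codes:
  J: 0 (length 1)
  B: 1110 (length 4)
  I: 10 (length 2)
  A: 110 (length 3)
  C: 1111 (length 4)
Average code length: 161/75 = 2.1467 bits/symbol


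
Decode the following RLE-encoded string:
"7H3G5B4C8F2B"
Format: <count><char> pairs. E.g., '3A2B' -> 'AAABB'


Expanding each <count><char> pair:
  7H -> 'HHHHHHH'
  3G -> 'GGG'
  5B -> 'BBBBB'
  4C -> 'CCCC'
  8F -> 'FFFFFFFF'
  2B -> 'BB'

Decoded = HHHHHHHGGGBBBBBCCCCFFFFFFFFBB


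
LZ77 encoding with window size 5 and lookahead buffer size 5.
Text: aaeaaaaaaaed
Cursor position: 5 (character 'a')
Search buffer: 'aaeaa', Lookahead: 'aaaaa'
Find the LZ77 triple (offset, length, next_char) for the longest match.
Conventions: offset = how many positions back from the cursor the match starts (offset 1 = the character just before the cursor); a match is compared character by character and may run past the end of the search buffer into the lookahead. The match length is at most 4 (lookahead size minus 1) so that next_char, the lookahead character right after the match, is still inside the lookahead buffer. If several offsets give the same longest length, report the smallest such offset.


Try each offset into the search buffer:
  offset=1 (pos 4, char 'a'): match length 4
  offset=2 (pos 3, char 'a'): match length 4
  offset=3 (pos 2, char 'e'): match length 0
  offset=4 (pos 1, char 'a'): match length 1
  offset=5 (pos 0, char 'a'): match length 2
Longest match has length 4, found at offsets 1, 2; take the smallest, offset 1.
next_char = character at position 5 + 4 = 9 -> 'a'

Best match: offset=1, length=4 (matching 'aaaa' starting at position 4)
LZ77 triple: (1, 4, 'a')


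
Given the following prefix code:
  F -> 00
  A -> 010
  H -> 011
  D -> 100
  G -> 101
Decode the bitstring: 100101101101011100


Decoding step by step:
Bits 100 -> D
Bits 101 -> G
Bits 101 -> G
Bits 101 -> G
Bits 011 -> H
Bits 100 -> D


Decoded message: DGGGHD


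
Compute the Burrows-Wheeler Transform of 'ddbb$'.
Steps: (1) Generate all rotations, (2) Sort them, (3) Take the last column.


Rotations (sorted):
  0: $ddbb -> last char: b
  1: b$ddb -> last char: b
  2: bb$dd -> last char: d
  3: dbb$d -> last char: d
  4: ddbb$ -> last char: $


BWT = bbdd$


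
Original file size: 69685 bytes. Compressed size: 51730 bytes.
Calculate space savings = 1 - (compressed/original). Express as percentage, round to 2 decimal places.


ratio = compressed/original = 51730/69685 = 0.742341
savings = 1 - ratio = 1 - 0.742341 = 0.257659
as a percentage: 0.257659 * 100 = 25.77%

Space savings = 1 - 51730/69685 = 25.77%


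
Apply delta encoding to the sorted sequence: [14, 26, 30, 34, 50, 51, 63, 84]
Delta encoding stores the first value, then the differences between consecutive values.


First value: 14
Deltas:
  26 - 14 = 12
  30 - 26 = 4
  34 - 30 = 4
  50 - 34 = 16
  51 - 50 = 1
  63 - 51 = 12
  84 - 63 = 21


Delta encoded: [14, 12, 4, 4, 16, 1, 12, 21]


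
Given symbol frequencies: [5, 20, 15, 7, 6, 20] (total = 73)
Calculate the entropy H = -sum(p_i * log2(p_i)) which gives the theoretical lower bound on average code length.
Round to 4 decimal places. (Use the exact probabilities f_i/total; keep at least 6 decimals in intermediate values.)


Per-symbol terms -p_i * log2(p_i) with p_i = f_i/73:
  p = 5/73 = 0.068493: log2(p) = -3.867896, -p*log2(p) = 0.264924
  p = 20/73 = 0.273973: log2(p) = -1.867896, -p*log2(p) = 0.511752
  p = 15/73 = 0.205479: log2(p) = -2.282934, -p*log2(p) = 0.469096
  p = 7/73 = 0.095890: log2(p) = -3.382470, -p*log2(p) = 0.324346
  p = 6/73 = 0.082192: log2(p) = -3.604862, -p*log2(p) = 0.296290
  p = 20/73 = 0.273973: log2(p) = -1.867896, -p*log2(p) = 0.511752
H = 0.264924 + 0.511752 + 0.469096 + 0.324346 + 0.296290 + 0.511752 = 2.378160

H = 2.3782 bits/symbol


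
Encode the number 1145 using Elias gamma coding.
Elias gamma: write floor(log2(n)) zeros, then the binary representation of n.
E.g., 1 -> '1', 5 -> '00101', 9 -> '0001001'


num_bits = floor(log2(1145)) + 1 = 11
leading_zeros = num_bits - 1 = 10
binary(1145) = 10001111001

Elias gamma(1145) = '0000000000' + '10001111001' = 000000000010001111001 (21 bits)


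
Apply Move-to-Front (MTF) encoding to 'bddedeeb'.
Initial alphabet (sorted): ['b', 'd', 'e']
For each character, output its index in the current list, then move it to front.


MTF encoding:
'b': index 0 in ['b', 'd', 'e'] -> ['b', 'd', 'e']
'd': index 1 in ['b', 'd', 'e'] -> ['d', 'b', 'e']
'd': index 0 in ['d', 'b', 'e'] -> ['d', 'b', 'e']
'e': index 2 in ['d', 'b', 'e'] -> ['e', 'd', 'b']
'd': index 1 in ['e', 'd', 'b'] -> ['d', 'e', 'b']
'e': index 1 in ['d', 'e', 'b'] -> ['e', 'd', 'b']
'e': index 0 in ['e', 'd', 'b'] -> ['e', 'd', 'b']
'b': index 2 in ['e', 'd', 'b'] -> ['b', 'e', 'd']


Output: [0, 1, 0, 2, 1, 1, 0, 2]


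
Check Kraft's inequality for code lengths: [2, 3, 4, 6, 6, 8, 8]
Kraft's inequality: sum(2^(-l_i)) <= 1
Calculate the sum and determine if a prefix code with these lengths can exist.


Sum = 2^(-2) + 2^(-3) + 2^(-4) + 2^(-6) + 2^(-6) + 2^(-8) + 2^(-8)
    = 0.25 + 0.125 + 0.0625 + 0.015625 + 0.015625 + 0.00390625 + 0.00390625
    = 122/256 = 0.4765625
Since 0.4765625 <= 1, Kraft's inequality IS satisfied.
A prefix code with these lengths CAN exist.

Kraft sum = 0.4765625. Satisfied.


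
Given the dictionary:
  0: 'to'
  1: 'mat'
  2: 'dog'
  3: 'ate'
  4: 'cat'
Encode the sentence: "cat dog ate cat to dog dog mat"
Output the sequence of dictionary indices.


Look up each word in the dictionary:
  'cat' -> 4
  'dog' -> 2
  'ate' -> 3
  'cat' -> 4
  'to' -> 0
  'dog' -> 2
  'dog' -> 2
  'mat' -> 1

Encoded: [4, 2, 3, 4, 0, 2, 2, 1]


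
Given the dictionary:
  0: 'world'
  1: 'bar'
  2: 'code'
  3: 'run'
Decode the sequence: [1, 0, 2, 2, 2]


Look up each index in the dictionary:
  1 -> 'bar'
  0 -> 'world'
  2 -> 'code'
  2 -> 'code'
  2 -> 'code'

Decoded: "bar world code code code"


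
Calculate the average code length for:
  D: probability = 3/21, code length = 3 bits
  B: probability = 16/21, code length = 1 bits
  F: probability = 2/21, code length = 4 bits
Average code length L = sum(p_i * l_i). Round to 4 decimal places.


Weighted contributions p_i * l_i:
  D: (3/21) * 3 = 9/21
  B: (16/21) * 1 = 16/21
  F: (2/21) * 4 = 8/21
Sum = (9 + 16 + 8)/21 = 33/21

L = 33/21 = 1.5714 bits/symbol


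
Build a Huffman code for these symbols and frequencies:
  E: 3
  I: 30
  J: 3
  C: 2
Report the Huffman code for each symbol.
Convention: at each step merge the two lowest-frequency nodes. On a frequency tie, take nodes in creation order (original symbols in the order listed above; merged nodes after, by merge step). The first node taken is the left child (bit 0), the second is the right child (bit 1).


Huffman tree construction:
Step 1: Merge C(2) + E(3) = 5
Step 2: Merge J(3) + (C+E)(5) = 8
Step 3: Merge (J+(C+E))(8) + I(30) = 38
Read each symbol's code off the tree from the root (left child = 0, right child = 1).

Codes:
  E: 011 (length 3)
  I: 1 (length 1)
  J: 00 (length 2)
  C: 010 (length 3)
Average code length: 51/38 = 1.3421 bits/symbol


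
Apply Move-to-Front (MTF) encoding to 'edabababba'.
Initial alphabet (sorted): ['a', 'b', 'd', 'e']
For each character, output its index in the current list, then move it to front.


MTF encoding:
'e': index 3 in ['a', 'b', 'd', 'e'] -> ['e', 'a', 'b', 'd']
'd': index 3 in ['e', 'a', 'b', 'd'] -> ['d', 'e', 'a', 'b']
'a': index 2 in ['d', 'e', 'a', 'b'] -> ['a', 'd', 'e', 'b']
'b': index 3 in ['a', 'd', 'e', 'b'] -> ['b', 'a', 'd', 'e']
'a': index 1 in ['b', 'a', 'd', 'e'] -> ['a', 'b', 'd', 'e']
'b': index 1 in ['a', 'b', 'd', 'e'] -> ['b', 'a', 'd', 'e']
'a': index 1 in ['b', 'a', 'd', 'e'] -> ['a', 'b', 'd', 'e']
'b': index 1 in ['a', 'b', 'd', 'e'] -> ['b', 'a', 'd', 'e']
'b': index 0 in ['b', 'a', 'd', 'e'] -> ['b', 'a', 'd', 'e']
'a': index 1 in ['b', 'a', 'd', 'e'] -> ['a', 'b', 'd', 'e']


Output: [3, 3, 2, 3, 1, 1, 1, 1, 0, 1]


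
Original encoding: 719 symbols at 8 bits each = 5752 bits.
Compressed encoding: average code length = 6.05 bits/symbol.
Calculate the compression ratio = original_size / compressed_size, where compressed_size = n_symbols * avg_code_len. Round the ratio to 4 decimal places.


original_size = n_symbols * orig_bits = 719 * 8 = 5752 bits
compressed_size = n_symbols * avg_code_len = 719 * 6.05 = 4349.95 bits
ratio = original_size / compressed_size = 5752 / 4349.95 = 1.3223

Compression ratio = 1.3223


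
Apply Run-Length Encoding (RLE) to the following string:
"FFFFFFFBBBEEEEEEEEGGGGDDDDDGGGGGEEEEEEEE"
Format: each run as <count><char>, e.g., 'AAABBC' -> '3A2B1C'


Scanning runs left to right:
  i=0: run of 'F' x 7 -> '7F'
  i=7: run of 'B' x 3 -> '3B'
  i=10: run of 'E' x 8 -> '8E'
  i=18: run of 'G' x 4 -> '4G'
  i=22: run of 'D' x 5 -> '5D'
  i=27: run of 'G' x 5 -> '5G'
  i=32: run of 'E' x 8 -> '8E'

RLE = 7F3B8E4G5D5G8E


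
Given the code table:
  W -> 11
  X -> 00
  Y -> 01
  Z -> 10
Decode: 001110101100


Decoding:
00 -> X
11 -> W
10 -> Z
10 -> Z
11 -> W
00 -> X


Result: XWZZWX


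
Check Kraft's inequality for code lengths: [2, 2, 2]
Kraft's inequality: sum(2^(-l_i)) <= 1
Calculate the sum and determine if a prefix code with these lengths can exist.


Sum = 2^(-2) + 2^(-2) + 2^(-2)
    = 0.25 + 0.25 + 0.25
    = 3/4 = 0.75
Since 0.75 <= 1, Kraft's inequality IS satisfied.
A prefix code with these lengths CAN exist.

Kraft sum = 0.75. Satisfied.


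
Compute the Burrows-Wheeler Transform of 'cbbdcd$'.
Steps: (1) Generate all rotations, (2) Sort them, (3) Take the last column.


Rotations (sorted):
  0: $cbbdcd -> last char: d
  1: bbdcd$c -> last char: c
  2: bdcd$cb -> last char: b
  3: cbbdcd$ -> last char: $
  4: cd$cbbd -> last char: d
  5: d$cbbdc -> last char: c
  6: dcd$cbb -> last char: b


BWT = dcb$dcb


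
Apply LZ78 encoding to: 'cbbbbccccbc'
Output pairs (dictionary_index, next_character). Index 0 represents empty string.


LZ78 encoding steps:
Dictionary: {0: ''}
Step 1: w='' (idx 0), next='c' -> output (0, 'c'), add 'c' as idx 1
Step 2: w='' (idx 0), next='b' -> output (0, 'b'), add 'b' as idx 2
Step 3: w='b' (idx 2), next='b' -> output (2, 'b'), add 'bb' as idx 3
Step 4: w='b' (idx 2), next='c' -> output (2, 'c'), add 'bc' as idx 4
Step 5: w='c' (idx 1), next='c' -> output (1, 'c'), add 'cc' as idx 5
Step 6: w='c' (idx 1), next='b' -> output (1, 'b'), add 'cb' as idx 6
Step 7: w='c' (idx 1), end of input -> output (1, '')


Encoded: [(0, 'c'), (0, 'b'), (2, 'b'), (2, 'c'), (1, 'c'), (1, 'b'), (1, '')]


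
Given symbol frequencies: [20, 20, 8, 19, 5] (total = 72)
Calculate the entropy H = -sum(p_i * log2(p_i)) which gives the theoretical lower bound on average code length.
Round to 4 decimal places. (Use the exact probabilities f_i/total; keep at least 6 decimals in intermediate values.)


Per-symbol terms -p_i * log2(p_i) with p_i = f_i/72:
  p = 20/72 = 0.277778: log2(p) = -1.847997, -p*log2(p) = 0.513332
  p = 20/72 = 0.277778: log2(p) = -1.847997, -p*log2(p) = 0.513332
  p = 8/72 = 0.111111: log2(p) = -3.169925, -p*log2(p) = 0.352214
  p = 19/72 = 0.263889: log2(p) = -1.921997, -p*log2(p) = 0.507194
  p = 5/72 = 0.069444: log2(p) = -3.847997, -p*log2(p) = 0.267222
H = 0.513332 + 0.513332 + 0.352214 + 0.507194 + 0.267222 = 2.153294

H = 2.1533 bits/symbol


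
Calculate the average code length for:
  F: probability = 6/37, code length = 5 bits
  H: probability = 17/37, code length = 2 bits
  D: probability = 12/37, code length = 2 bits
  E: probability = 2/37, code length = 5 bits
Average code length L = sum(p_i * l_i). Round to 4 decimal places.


Weighted contributions p_i * l_i:
  F: (6/37) * 5 = 30/37
  H: (17/37) * 2 = 34/37
  D: (12/37) * 2 = 24/37
  E: (2/37) * 5 = 10/37
Sum = (30 + 34 + 24 + 10)/37 = 98/37

L = 98/37 = 2.6486 bits/symbol


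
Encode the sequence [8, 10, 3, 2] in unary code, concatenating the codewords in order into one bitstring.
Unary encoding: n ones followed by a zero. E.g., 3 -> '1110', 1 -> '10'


Encode each number as n ones followed by a terminating 0:
  8 -> 111111110 (9 bits)
  10 -> 11111111110 (11 bits)
  3 -> 1110 (4 bits)
  2 -> 110 (3 bits)
Total length = 9 + 11 + 4 + 3 = 27 bits.

Unary([8, 10, 3, 2]) = 111111110111111111101110110 (27 bits)


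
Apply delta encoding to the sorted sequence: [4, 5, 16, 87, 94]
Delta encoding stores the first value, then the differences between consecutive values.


First value: 4
Deltas:
  5 - 4 = 1
  16 - 5 = 11
  87 - 16 = 71
  94 - 87 = 7


Delta encoded: [4, 1, 11, 71, 7]


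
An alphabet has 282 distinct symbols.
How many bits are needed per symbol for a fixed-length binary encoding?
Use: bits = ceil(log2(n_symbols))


log2(282) = 8.1396
Bracket: 2^8 = 256 < 282 <= 2^9 = 512
So ceil(log2(282)) = 9

bits = ceil(log2(282)) = ceil(8.1396) = 9 bits


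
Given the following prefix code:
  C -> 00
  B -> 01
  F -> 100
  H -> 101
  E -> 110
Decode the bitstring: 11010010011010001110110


Decoding step by step:
Bits 110 -> E
Bits 100 -> F
Bits 100 -> F
Bits 110 -> E
Bits 100 -> F
Bits 01 -> B
Bits 110 -> E
Bits 110 -> E


Decoded message: EFFEFBEE


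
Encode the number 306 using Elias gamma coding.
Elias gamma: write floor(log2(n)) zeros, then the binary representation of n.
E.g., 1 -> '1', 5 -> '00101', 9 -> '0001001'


num_bits = floor(log2(306)) + 1 = 9
leading_zeros = num_bits - 1 = 8
binary(306) = 100110010

Elias gamma(306) = '00000000' + '100110010' = 00000000100110010 (17 bits)


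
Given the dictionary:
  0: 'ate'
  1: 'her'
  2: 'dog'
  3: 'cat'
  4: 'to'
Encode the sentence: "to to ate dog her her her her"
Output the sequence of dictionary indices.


Look up each word in the dictionary:
  'to' -> 4
  'to' -> 4
  'ate' -> 0
  'dog' -> 2
  'her' -> 1
  'her' -> 1
  'her' -> 1
  'her' -> 1

Encoded: [4, 4, 0, 2, 1, 1, 1, 1]


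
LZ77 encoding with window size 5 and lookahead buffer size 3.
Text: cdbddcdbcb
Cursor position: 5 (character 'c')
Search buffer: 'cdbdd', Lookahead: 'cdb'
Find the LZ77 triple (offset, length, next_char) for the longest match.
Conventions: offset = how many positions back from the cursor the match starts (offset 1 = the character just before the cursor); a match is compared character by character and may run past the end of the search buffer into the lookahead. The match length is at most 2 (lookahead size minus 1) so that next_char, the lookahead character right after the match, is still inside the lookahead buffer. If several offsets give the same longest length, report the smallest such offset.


Try each offset into the search buffer:
  offset=1 (pos 4, char 'd'): match length 0
  offset=2 (pos 3, char 'd'): match length 0
  offset=3 (pos 2, char 'b'): match length 0
  offset=4 (pos 1, char 'd'): match length 0
  offset=5 (pos 0, char 'c'): match length 2
Longest match has length 2 at offset 5.
next_char = character at position 5 + 2 = 7 -> 'b'

Best match: offset=5, length=2 (matching 'cd' starting at position 0)
LZ77 triple: (5, 2, 'b')


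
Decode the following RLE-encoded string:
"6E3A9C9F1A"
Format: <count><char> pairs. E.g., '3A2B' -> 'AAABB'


Expanding each <count><char> pair:
  6E -> 'EEEEEE'
  3A -> 'AAA'
  9C -> 'CCCCCCCCC'
  9F -> 'FFFFFFFFF'
  1A -> 'A'

Decoded = EEEEEEAAACCCCCCCCCFFFFFFFFFA


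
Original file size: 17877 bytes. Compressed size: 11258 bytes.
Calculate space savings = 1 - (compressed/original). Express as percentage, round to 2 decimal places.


ratio = compressed/original = 11258/17877 = 0.629748
savings = 1 - ratio = 1 - 0.629748 = 0.370252
as a percentage: 0.370252 * 100 = 37.03%

Space savings = 1 - 11258/17877 = 37.03%


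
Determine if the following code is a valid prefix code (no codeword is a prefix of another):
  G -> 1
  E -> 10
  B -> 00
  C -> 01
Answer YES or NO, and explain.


Checking each pair (does one codeword prefix another?):
  G='1' vs E='10': prefix -- VIOLATION

NO -- this is NOT a valid prefix code. G (1) is a prefix of E (10).


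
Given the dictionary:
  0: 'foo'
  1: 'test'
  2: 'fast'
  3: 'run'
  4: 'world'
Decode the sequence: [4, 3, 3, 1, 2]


Look up each index in the dictionary:
  4 -> 'world'
  3 -> 'run'
  3 -> 'run'
  1 -> 'test'
  2 -> 'fast'

Decoded: "world run run test fast"


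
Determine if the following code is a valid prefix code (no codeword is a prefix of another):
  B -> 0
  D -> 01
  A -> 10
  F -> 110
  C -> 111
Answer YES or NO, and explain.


Checking each pair (does one codeword prefix another?):
  B='0' vs D='01': prefix -- VIOLATION

NO -- this is NOT a valid prefix code. B (0) is a prefix of D (01).


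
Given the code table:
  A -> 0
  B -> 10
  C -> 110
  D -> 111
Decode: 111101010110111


Decoding:
111 -> D
10 -> B
10 -> B
10 -> B
110 -> C
111 -> D


Result: DBBBCD


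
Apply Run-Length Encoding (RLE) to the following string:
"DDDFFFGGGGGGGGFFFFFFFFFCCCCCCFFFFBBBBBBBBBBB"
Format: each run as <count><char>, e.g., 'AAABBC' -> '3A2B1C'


Scanning runs left to right:
  i=0: run of 'D' x 3 -> '3D'
  i=3: run of 'F' x 3 -> '3F'
  i=6: run of 'G' x 8 -> '8G'
  i=14: run of 'F' x 9 -> '9F'
  i=23: run of 'C' x 6 -> '6C'
  i=29: run of 'F' x 4 -> '4F'
  i=33: run of 'B' x 11 -> '11B'

RLE = 3D3F8G9F6C4F11B


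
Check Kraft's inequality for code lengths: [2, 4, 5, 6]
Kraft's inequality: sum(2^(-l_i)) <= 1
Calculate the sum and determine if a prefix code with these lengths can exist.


Sum = 2^(-2) + 2^(-4) + 2^(-5) + 2^(-6)
    = 0.25 + 0.0625 + 0.03125 + 0.015625
    = 23/64 = 0.359375
Since 0.359375 <= 1, Kraft's inequality IS satisfied.
A prefix code with these lengths CAN exist.

Kraft sum = 0.359375. Satisfied.


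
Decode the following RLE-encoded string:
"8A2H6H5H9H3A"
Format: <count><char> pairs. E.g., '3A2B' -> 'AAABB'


Expanding each <count><char> pair:
  8A -> 'AAAAAAAA'
  2H -> 'HH'
  6H -> 'HHHHHH'
  5H -> 'HHHHH'
  9H -> 'HHHHHHHHH'
  3A -> 'AAA'

Decoded = AAAAAAAAHHHHHHHHHHHHHHHHHHHHHHAAA


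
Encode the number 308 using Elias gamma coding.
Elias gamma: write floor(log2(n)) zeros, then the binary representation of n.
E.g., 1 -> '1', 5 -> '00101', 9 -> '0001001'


num_bits = floor(log2(308)) + 1 = 9
leading_zeros = num_bits - 1 = 8
binary(308) = 100110100

Elias gamma(308) = '00000000' + '100110100' = 00000000100110100 (17 bits)


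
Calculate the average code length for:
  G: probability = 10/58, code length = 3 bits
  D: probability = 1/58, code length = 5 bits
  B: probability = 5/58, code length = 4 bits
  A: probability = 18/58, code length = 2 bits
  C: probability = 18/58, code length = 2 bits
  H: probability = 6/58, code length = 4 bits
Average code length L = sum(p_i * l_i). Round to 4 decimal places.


Weighted contributions p_i * l_i:
  G: (10/58) * 3 = 30/58
  D: (1/58) * 5 = 5/58
  B: (5/58) * 4 = 20/58
  A: (18/58) * 2 = 36/58
  C: (18/58) * 2 = 36/58
  H: (6/58) * 4 = 24/58
Sum = (30 + 5 + 20 + 36 + 36 + 24)/58 = 151/58

L = 151/58 = 2.6034 bits/symbol


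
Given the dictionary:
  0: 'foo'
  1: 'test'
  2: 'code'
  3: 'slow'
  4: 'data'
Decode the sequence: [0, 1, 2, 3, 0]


Look up each index in the dictionary:
  0 -> 'foo'
  1 -> 'test'
  2 -> 'code'
  3 -> 'slow'
  0 -> 'foo'

Decoded: "foo test code slow foo"


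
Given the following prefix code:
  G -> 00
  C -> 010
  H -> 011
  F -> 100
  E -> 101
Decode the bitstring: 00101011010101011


Decoding step by step:
Bits 00 -> G
Bits 101 -> E
Bits 011 -> H
Bits 010 -> C
Bits 101 -> E
Bits 011 -> H


Decoded message: GEHCEH


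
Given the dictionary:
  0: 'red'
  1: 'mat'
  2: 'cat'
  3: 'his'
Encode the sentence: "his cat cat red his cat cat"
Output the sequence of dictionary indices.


Look up each word in the dictionary:
  'his' -> 3
  'cat' -> 2
  'cat' -> 2
  'red' -> 0
  'his' -> 3
  'cat' -> 2
  'cat' -> 2

Encoded: [3, 2, 2, 0, 3, 2, 2]


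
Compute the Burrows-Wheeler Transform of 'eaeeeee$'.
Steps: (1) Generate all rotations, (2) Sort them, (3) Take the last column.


Rotations (sorted):
  0: $eaeeeee -> last char: e
  1: aeeeee$e -> last char: e
  2: e$eaeeee -> last char: e
  3: eaeeeee$ -> last char: $
  4: ee$eaeee -> last char: e
  5: eee$eaee -> last char: e
  6: eeee$eae -> last char: e
  7: eeeee$ea -> last char: a


BWT = eee$eeea


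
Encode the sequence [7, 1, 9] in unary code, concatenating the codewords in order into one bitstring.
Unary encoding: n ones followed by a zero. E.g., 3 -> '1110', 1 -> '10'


Encode each number as n ones followed by a terminating 0:
  7 -> 11111110 (8 bits)
  1 -> 10 (2 bits)
  9 -> 1111111110 (10 bits)
Total length = 8 + 2 + 10 = 20 bits.

Unary([7, 1, 9]) = 11111110101111111110 (20 bits)


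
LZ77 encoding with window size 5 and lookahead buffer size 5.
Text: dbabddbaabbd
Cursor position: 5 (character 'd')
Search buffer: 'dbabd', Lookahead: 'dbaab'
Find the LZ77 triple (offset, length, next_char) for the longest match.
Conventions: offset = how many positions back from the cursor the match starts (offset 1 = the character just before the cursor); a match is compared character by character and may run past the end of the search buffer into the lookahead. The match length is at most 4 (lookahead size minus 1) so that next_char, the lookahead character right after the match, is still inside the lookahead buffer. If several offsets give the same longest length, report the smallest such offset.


Try each offset into the search buffer:
  offset=1 (pos 4, char 'd'): match length 1
  offset=2 (pos 3, char 'b'): match length 0
  offset=3 (pos 2, char 'a'): match length 0
  offset=4 (pos 1, char 'b'): match length 0
  offset=5 (pos 0, char 'd'): match length 3
Longest match has length 3 at offset 5.
next_char = character at position 5 + 3 = 8 -> 'a'

Best match: offset=5, length=3 (matching 'dba' starting at position 0)
LZ77 triple: (5, 3, 'a')


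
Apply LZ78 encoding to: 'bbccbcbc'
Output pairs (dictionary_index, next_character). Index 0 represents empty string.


LZ78 encoding steps:
Dictionary: {0: ''}
Step 1: w='' (idx 0), next='b' -> output (0, 'b'), add 'b' as idx 1
Step 2: w='b' (idx 1), next='c' -> output (1, 'c'), add 'bc' as idx 2
Step 3: w='' (idx 0), next='c' -> output (0, 'c'), add 'c' as idx 3
Step 4: w='bc' (idx 2), next='b' -> output (2, 'b'), add 'bcb' as idx 4
Step 5: w='c' (idx 3), end of input -> output (3, '')


Encoded: [(0, 'b'), (1, 'c'), (0, 'c'), (2, 'b'), (3, '')]


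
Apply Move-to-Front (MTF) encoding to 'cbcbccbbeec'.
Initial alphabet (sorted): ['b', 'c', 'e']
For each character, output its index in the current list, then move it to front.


MTF encoding:
'c': index 1 in ['b', 'c', 'e'] -> ['c', 'b', 'e']
'b': index 1 in ['c', 'b', 'e'] -> ['b', 'c', 'e']
'c': index 1 in ['b', 'c', 'e'] -> ['c', 'b', 'e']
'b': index 1 in ['c', 'b', 'e'] -> ['b', 'c', 'e']
'c': index 1 in ['b', 'c', 'e'] -> ['c', 'b', 'e']
'c': index 0 in ['c', 'b', 'e'] -> ['c', 'b', 'e']
'b': index 1 in ['c', 'b', 'e'] -> ['b', 'c', 'e']
'b': index 0 in ['b', 'c', 'e'] -> ['b', 'c', 'e']
'e': index 2 in ['b', 'c', 'e'] -> ['e', 'b', 'c']
'e': index 0 in ['e', 'b', 'c'] -> ['e', 'b', 'c']
'c': index 2 in ['e', 'b', 'c'] -> ['c', 'e', 'b']


Output: [1, 1, 1, 1, 1, 0, 1, 0, 2, 0, 2]


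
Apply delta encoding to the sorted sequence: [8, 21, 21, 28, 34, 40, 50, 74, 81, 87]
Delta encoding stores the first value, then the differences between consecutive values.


First value: 8
Deltas:
  21 - 8 = 13
  21 - 21 = 0
  28 - 21 = 7
  34 - 28 = 6
  40 - 34 = 6
  50 - 40 = 10
  74 - 50 = 24
  81 - 74 = 7
  87 - 81 = 6


Delta encoded: [8, 13, 0, 7, 6, 6, 10, 24, 7, 6]


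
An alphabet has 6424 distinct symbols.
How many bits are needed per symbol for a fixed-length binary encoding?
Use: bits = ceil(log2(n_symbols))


log2(6424) = 12.6493
Bracket: 2^12 = 4096 < 6424 <= 2^13 = 8192
So ceil(log2(6424)) = 13

bits = ceil(log2(6424)) = ceil(12.6493) = 13 bits


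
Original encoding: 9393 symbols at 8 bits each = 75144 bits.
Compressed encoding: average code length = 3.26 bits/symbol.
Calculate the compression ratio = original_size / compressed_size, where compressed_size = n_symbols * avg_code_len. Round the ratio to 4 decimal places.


original_size = n_symbols * orig_bits = 9393 * 8 = 75144 bits
compressed_size = n_symbols * avg_code_len = 9393 * 3.26 = 30621.18 bits
ratio = original_size / compressed_size = 75144 / 30621.18 = 2.454

Compression ratio = 2.454


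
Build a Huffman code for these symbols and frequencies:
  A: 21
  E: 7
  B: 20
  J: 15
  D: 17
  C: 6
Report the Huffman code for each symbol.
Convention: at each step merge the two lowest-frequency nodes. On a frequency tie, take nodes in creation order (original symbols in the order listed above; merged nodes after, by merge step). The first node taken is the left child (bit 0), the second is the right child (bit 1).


Huffman tree construction:
Step 1: Merge C(6) + E(7) = 13
Step 2: Merge (C+E)(13) + J(15) = 28
Step 3: Merge D(17) + B(20) = 37
Step 4: Merge A(21) + ((C+E)+J)(28) = 49
Step 5: Merge (D+B)(37) + (A+((C+E)+J))(49) = 86
Read each symbol's code off the tree from the root (left child = 0, right child = 1).

Codes:
  A: 10 (length 2)
  E: 1101 (length 4)
  B: 01 (length 2)
  J: 111 (length 3)
  D: 00 (length 2)
  C: 1100 (length 4)
Average code length: 213/86 = 2.4767 bits/symbol


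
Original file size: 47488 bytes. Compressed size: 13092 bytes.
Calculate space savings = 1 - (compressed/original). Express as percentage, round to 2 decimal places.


ratio = compressed/original = 13092/47488 = 0.275691
savings = 1 - ratio = 1 - 0.275691 = 0.724309
as a percentage: 0.724309 * 100 = 72.43%

Space savings = 1 - 13092/47488 = 72.43%


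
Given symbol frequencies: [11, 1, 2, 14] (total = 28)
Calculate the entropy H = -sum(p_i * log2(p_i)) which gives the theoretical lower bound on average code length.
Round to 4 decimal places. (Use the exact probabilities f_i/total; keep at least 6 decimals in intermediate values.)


Per-symbol terms -p_i * log2(p_i) with p_i = f_i/28:
  p = 11/28 = 0.392857: log2(p) = -1.347923, -p*log2(p) = 0.529541
  p = 1/28 = 0.035714: log2(p) = -4.807355, -p*log2(p) = 0.171691
  p = 2/28 = 0.071429: log2(p) = -3.807355, -p*log2(p) = 0.271954
  p = 14/28 = 0.500000: log2(p) = -1.000000, -p*log2(p) = 0.500000
H = 0.529541 + 0.171691 + 0.271954 + 0.500000 = 1.473186

H = 1.4732 bits/symbol


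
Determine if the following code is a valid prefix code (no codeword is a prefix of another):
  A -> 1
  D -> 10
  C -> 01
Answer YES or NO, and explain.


Checking each pair (does one codeword prefix another?):
  A='1' vs D='10': prefix -- VIOLATION

NO -- this is NOT a valid prefix code. A (1) is a prefix of D (10).


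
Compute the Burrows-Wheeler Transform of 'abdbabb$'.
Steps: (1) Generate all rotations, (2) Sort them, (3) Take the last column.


Rotations (sorted):
  0: $abdbabb -> last char: b
  1: abb$abdb -> last char: b
  2: abdbabb$ -> last char: $
  3: b$abdbab -> last char: b
  4: babb$abd -> last char: d
  5: bb$abdba -> last char: a
  6: bdbabb$a -> last char: a
  7: dbabb$ab -> last char: b


BWT = bb$bdaab


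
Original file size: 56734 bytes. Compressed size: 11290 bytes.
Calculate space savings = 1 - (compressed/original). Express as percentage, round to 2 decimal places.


ratio = compressed/original = 11290/56734 = 0.198999
savings = 1 - ratio = 1 - 0.198999 = 0.801001
as a percentage: 0.801001 * 100 = 80.1%

Space savings = 1 - 11290/56734 = 80.1%


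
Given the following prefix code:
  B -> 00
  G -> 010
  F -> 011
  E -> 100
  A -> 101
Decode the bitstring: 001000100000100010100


Decoding step by step:
Bits 00 -> B
Bits 100 -> E
Bits 010 -> G
Bits 00 -> B
Bits 00 -> B
Bits 100 -> E
Bits 010 -> G
Bits 100 -> E


Decoded message: BEGBBEGE


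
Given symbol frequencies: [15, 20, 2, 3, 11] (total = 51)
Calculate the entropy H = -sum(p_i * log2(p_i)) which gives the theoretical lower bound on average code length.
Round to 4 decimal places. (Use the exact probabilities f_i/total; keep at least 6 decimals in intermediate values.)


Per-symbol terms -p_i * log2(p_i) with p_i = f_i/51:
  p = 15/51 = 0.294118: log2(p) = -1.765535, -p*log2(p) = 0.519275
  p = 20/51 = 0.392157: log2(p) = -1.350497, -p*log2(p) = 0.529607
  p = 2/51 = 0.039216: log2(p) = -4.672425, -p*log2(p) = 0.183232
  p = 3/51 = 0.058824: log2(p) = -4.087463, -p*log2(p) = 0.240439
  p = 11/51 = 0.215686: log2(p) = -2.212994, -p*log2(p) = 0.477312
H = 0.519275 + 0.529607 + 0.183232 + 0.240439 + 0.477312 = 1.949865

H = 1.9499 bits/symbol


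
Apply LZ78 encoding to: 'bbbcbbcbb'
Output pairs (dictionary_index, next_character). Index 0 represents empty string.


LZ78 encoding steps:
Dictionary: {0: ''}
Step 1: w='' (idx 0), next='b' -> output (0, 'b'), add 'b' as idx 1
Step 2: w='b' (idx 1), next='b' -> output (1, 'b'), add 'bb' as idx 2
Step 3: w='' (idx 0), next='c' -> output (0, 'c'), add 'c' as idx 3
Step 4: w='bb' (idx 2), next='c' -> output (2, 'c'), add 'bbc' as idx 4
Step 5: w='bb' (idx 2), end of input -> output (2, '')


Encoded: [(0, 'b'), (1, 'b'), (0, 'c'), (2, 'c'), (2, '')]


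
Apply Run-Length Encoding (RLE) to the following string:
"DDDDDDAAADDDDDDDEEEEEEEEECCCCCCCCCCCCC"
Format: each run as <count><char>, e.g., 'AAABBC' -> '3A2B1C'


Scanning runs left to right:
  i=0: run of 'D' x 6 -> '6D'
  i=6: run of 'A' x 3 -> '3A'
  i=9: run of 'D' x 7 -> '7D'
  i=16: run of 'E' x 9 -> '9E'
  i=25: run of 'C' x 13 -> '13C'

RLE = 6D3A7D9E13C


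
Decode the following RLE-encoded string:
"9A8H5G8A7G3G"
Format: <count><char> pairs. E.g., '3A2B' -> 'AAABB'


Expanding each <count><char> pair:
  9A -> 'AAAAAAAAA'
  8H -> 'HHHHHHHH'
  5G -> 'GGGGG'
  8A -> 'AAAAAAAA'
  7G -> 'GGGGGGG'
  3G -> 'GGG'

Decoded = AAAAAAAAAHHHHHHHHGGGGGAAAAAAAAGGGGGGGGGG


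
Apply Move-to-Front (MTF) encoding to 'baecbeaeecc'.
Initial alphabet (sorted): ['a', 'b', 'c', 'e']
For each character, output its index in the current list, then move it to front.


MTF encoding:
'b': index 1 in ['a', 'b', 'c', 'e'] -> ['b', 'a', 'c', 'e']
'a': index 1 in ['b', 'a', 'c', 'e'] -> ['a', 'b', 'c', 'e']
'e': index 3 in ['a', 'b', 'c', 'e'] -> ['e', 'a', 'b', 'c']
'c': index 3 in ['e', 'a', 'b', 'c'] -> ['c', 'e', 'a', 'b']
'b': index 3 in ['c', 'e', 'a', 'b'] -> ['b', 'c', 'e', 'a']
'e': index 2 in ['b', 'c', 'e', 'a'] -> ['e', 'b', 'c', 'a']
'a': index 3 in ['e', 'b', 'c', 'a'] -> ['a', 'e', 'b', 'c']
'e': index 1 in ['a', 'e', 'b', 'c'] -> ['e', 'a', 'b', 'c']
'e': index 0 in ['e', 'a', 'b', 'c'] -> ['e', 'a', 'b', 'c']
'c': index 3 in ['e', 'a', 'b', 'c'] -> ['c', 'e', 'a', 'b']
'c': index 0 in ['c', 'e', 'a', 'b'] -> ['c', 'e', 'a', 'b']


Output: [1, 1, 3, 3, 3, 2, 3, 1, 0, 3, 0]


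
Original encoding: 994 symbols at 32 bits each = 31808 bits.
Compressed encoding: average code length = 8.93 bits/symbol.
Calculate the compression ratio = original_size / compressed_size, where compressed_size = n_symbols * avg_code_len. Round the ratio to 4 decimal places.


original_size = n_symbols * orig_bits = 994 * 32 = 31808 bits
compressed_size = n_symbols * avg_code_len = 994 * 8.93 = 8876.42 bits
ratio = original_size / compressed_size = 31808 / 8876.42 = 3.5834

Compression ratio = 3.5834


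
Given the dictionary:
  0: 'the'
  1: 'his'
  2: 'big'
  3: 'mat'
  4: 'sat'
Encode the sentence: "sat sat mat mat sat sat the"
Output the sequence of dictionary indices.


Look up each word in the dictionary:
  'sat' -> 4
  'sat' -> 4
  'mat' -> 3
  'mat' -> 3
  'sat' -> 4
  'sat' -> 4
  'the' -> 0

Encoded: [4, 4, 3, 3, 4, 4, 0]


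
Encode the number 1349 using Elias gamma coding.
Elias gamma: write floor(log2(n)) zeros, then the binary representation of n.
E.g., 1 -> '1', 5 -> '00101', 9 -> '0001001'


num_bits = floor(log2(1349)) + 1 = 11
leading_zeros = num_bits - 1 = 10
binary(1349) = 10101000101

Elias gamma(1349) = '0000000000' + '10101000101' = 000000000010101000101 (21 bits)


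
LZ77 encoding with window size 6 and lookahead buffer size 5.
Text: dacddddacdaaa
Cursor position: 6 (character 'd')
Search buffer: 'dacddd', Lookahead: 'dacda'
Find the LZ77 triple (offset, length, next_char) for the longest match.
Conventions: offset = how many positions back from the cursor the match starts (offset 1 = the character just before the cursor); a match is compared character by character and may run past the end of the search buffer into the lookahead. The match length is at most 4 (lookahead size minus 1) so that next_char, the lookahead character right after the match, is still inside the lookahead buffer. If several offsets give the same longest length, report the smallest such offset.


Try each offset into the search buffer:
  offset=1 (pos 5, char 'd'): match length 1
  offset=2 (pos 4, char 'd'): match length 1
  offset=3 (pos 3, char 'd'): match length 1
  offset=4 (pos 2, char 'c'): match length 0
  offset=5 (pos 1, char 'a'): match length 0
  offset=6 (pos 0, char 'd'): match length 4
Longest match has length 4 at offset 6.
next_char = character at position 6 + 4 = 10 -> 'a'

Best match: offset=6, length=4 (matching 'dacd' starting at position 0)
LZ77 triple: (6, 4, 'a')


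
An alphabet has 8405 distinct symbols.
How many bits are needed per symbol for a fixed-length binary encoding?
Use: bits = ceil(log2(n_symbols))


log2(8405) = 13.037
Bracket: 2^13 = 8192 < 8405 <= 2^14 = 16384
So ceil(log2(8405)) = 14

bits = ceil(log2(8405)) = ceil(13.037) = 14 bits


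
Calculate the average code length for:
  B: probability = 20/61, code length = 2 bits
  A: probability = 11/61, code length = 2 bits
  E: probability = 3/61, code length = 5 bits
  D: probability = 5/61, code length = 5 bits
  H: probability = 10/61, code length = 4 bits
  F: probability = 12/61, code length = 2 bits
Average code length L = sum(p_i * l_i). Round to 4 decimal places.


Weighted contributions p_i * l_i:
  B: (20/61) * 2 = 40/61
  A: (11/61) * 2 = 22/61
  E: (3/61) * 5 = 15/61
  D: (5/61) * 5 = 25/61
  H: (10/61) * 4 = 40/61
  F: (12/61) * 2 = 24/61
Sum = (40 + 22 + 15 + 25 + 40 + 24)/61 = 166/61

L = 166/61 = 2.7213 bits/symbol


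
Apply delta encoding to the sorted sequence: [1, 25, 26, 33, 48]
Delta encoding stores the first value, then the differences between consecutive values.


First value: 1
Deltas:
  25 - 1 = 24
  26 - 25 = 1
  33 - 26 = 7
  48 - 33 = 15


Delta encoded: [1, 24, 1, 7, 15]


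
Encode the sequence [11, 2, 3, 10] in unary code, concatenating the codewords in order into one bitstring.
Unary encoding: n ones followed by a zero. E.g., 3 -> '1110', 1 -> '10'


Encode each number as n ones followed by a terminating 0:
  11 -> 111111111110 (12 bits)
  2 -> 110 (3 bits)
  3 -> 1110 (4 bits)
  10 -> 11111111110 (11 bits)
Total length = 12 + 3 + 4 + 11 = 30 bits.

Unary([11, 2, 3, 10]) = 111111111110110111011111111110 (30 bits)


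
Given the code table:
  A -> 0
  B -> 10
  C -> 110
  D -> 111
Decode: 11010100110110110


Decoding:
110 -> C
10 -> B
10 -> B
0 -> A
110 -> C
110 -> C
110 -> C


Result: CBBACCC


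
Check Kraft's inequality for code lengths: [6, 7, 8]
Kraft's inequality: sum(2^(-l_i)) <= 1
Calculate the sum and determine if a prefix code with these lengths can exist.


Sum = 2^(-6) + 2^(-7) + 2^(-8)
    = 0.015625 + 0.0078125 + 0.00390625
    = 7/256 = 0.02734375
Since 0.02734375 <= 1, Kraft's inequality IS satisfied.
A prefix code with these lengths CAN exist.

Kraft sum = 0.02734375. Satisfied.


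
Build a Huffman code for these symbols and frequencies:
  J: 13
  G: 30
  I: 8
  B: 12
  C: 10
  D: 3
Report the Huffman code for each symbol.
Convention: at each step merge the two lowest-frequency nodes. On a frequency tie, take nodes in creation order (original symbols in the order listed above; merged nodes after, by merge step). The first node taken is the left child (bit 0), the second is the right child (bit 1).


Huffman tree construction:
Step 1: Merge D(3) + I(8) = 11
Step 2: Merge C(10) + (D+I)(11) = 21
Step 3: Merge B(12) + J(13) = 25
Step 4: Merge (C+(D+I))(21) + (B+J)(25) = 46
Step 5: Merge G(30) + ((C+(D+I))+(B+J))(46) = 76
Read each symbol's code off the tree from the root (left child = 0, right child = 1).

Codes:
  J: 111 (length 3)
  G: 0 (length 1)
  I: 1011 (length 4)
  B: 110 (length 3)
  C: 100 (length 3)
  D: 1010 (length 4)
Average code length: 179/76 = 2.3553 bits/symbol


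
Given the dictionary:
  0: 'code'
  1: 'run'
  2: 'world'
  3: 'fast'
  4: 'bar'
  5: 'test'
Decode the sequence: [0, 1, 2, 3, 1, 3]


Look up each index in the dictionary:
  0 -> 'code'
  1 -> 'run'
  2 -> 'world'
  3 -> 'fast'
  1 -> 'run'
  3 -> 'fast'

Decoded: "code run world fast run fast"


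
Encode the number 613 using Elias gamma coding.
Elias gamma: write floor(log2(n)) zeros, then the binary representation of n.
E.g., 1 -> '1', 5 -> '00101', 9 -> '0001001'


num_bits = floor(log2(613)) + 1 = 10
leading_zeros = num_bits - 1 = 9
binary(613) = 1001100101

Elias gamma(613) = '000000000' + '1001100101' = 0000000001001100101 (19 bits)


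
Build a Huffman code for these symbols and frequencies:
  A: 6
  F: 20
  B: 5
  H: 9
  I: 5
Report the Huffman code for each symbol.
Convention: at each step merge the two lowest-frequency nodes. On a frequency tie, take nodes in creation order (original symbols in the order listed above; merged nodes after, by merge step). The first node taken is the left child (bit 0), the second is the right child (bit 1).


Huffman tree construction:
Step 1: Merge B(5) + I(5) = 10
Step 2: Merge A(6) + H(9) = 15
Step 3: Merge (B+I)(10) + (A+H)(15) = 25
Step 4: Merge F(20) + ((B+I)+(A+H))(25) = 45
Read each symbol's code off the tree from the root (left child = 0, right child = 1).

Codes:
  A: 110 (length 3)
  F: 0 (length 1)
  B: 100 (length 3)
  H: 111 (length 3)
  I: 101 (length 3)
Average code length: 95/45 = 2.1111 bits/symbol
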